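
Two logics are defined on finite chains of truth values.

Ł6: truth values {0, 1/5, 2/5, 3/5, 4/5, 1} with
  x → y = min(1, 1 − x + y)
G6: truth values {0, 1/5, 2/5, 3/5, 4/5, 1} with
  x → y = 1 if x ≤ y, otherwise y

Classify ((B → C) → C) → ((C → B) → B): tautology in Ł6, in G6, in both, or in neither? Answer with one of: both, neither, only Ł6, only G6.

In Ł6: every assignment gives 1 — tautology.
In G6: at B = 1/5, C = 0 the value is 1/5 — not a tautology.

only Ł6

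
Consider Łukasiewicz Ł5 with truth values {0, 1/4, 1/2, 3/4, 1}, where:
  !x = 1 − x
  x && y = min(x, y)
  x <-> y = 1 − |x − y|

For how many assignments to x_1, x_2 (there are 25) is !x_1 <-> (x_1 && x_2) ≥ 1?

5

value 1: 5 assignments (counts)
value 3/4: 4 assignments
value 1/2: 8 assignments
value 1/4: 2 assignments
value 0: 6 assignments
So 5 of the 25 assignments meet the threshold.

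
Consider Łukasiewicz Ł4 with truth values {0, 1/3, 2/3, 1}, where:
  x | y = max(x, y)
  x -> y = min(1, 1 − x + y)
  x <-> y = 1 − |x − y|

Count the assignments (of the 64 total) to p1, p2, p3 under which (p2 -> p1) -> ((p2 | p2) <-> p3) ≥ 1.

29

value 1: 29 assignments (counts)
value 2/3: 19 assignments
value 1/3: 11 assignments
value 0: 5 assignments
So 29 of the 64 assignments meet the threshold.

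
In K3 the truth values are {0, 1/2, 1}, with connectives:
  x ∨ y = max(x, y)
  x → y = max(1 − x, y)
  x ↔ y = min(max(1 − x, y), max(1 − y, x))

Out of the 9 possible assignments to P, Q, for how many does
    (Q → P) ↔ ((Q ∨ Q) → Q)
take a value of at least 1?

P = 0, Q = 0 ↦ 1  ≥
P = 0, Q = 1/2 ↦ 1/2  <
P = 0, Q = 1 ↦ 0  <
P = 1/2, Q = 0 ↦ 1  ≥
P = 1/2, Q = 1/2 ↦ 1/2  <
P = 1/2, Q = 1 ↦ 1/2  <
P = 1, Q = 0 ↦ 1  ≥
P = 1, Q = 1/2 ↦ 1/2  <
P = 1, Q = 1 ↦ 1  ≥
So 4 of the 9 assignments meet the threshold.

4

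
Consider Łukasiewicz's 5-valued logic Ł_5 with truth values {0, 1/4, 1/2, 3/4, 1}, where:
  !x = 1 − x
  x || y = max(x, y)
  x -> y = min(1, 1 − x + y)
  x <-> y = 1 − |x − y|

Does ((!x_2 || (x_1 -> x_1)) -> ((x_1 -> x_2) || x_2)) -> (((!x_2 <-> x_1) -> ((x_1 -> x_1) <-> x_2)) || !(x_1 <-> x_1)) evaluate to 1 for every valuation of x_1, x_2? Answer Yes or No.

Counterexample: take x_1 = 1/4, x_2 = 1/4.
!x_2 = !1/4 = 3/4
x_1 -> x_1 = 1/4 -> 1/4 = 1
!x_2 || (x_1 -> x_1) = 3/4 || 1 = 1
x_1 -> x_2 = 1/4 -> 1/4 = 1
(x_1 -> x_2) || x_2 = 1 || 1/4 = 1
(!x_2 || (x_1 -> x_1)) -> ((x_1 -> x_2) || x_2) = 1 -> 1 = 1
!x_2 = !1/4 = 3/4
!x_2 <-> x_1 = 3/4 <-> 1/4 = 1/2
x_1 -> x_1 = 1/4 -> 1/4 = 1
(x_1 -> x_1) <-> x_2 = 1 <-> 1/4 = 1/4
(!x_2 <-> x_1) -> ((x_1 -> x_1) <-> x_2) = 1/2 -> 1/4 = 3/4
x_1 <-> x_1 = 1/4 <-> 1/4 = 1
!(x_1 <-> x_1) = !1 = 0
((!x_2 <-> x_1) -> ((x_1 -> x_1) <-> x_2)) || !(x_1 <-> x_1) = 3/4 || 0 = 3/4
((!x_2 || (x_1 -> x_1)) -> ((x_1 -> x_2) || x_2)) -> (((!x_2 <-> x_1) -> ((x_1 -> x_1) <-> x_2)) || !(x_1 <-> x_1)) = 1 -> 3/4 = 3/4
This gives 3/4 ≠ 1.

No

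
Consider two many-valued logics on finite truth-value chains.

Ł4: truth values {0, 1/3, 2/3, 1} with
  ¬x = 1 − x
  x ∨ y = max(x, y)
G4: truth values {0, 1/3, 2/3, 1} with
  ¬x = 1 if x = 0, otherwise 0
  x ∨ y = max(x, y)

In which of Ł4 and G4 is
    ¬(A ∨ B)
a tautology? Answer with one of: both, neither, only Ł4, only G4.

neither

In Ł4: at A = 0, B = 1/3 the value is 2/3 — not a tautology.
In G4: at A = 0, B = 1/3 the value is 0 — not a tautology.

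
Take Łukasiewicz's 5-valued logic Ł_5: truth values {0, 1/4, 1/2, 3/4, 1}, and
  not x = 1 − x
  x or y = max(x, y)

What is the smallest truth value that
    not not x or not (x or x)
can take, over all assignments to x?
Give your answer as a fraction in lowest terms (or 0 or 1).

Take x = 1/2:
not x = not 1/2 = 1/2
not not x = not 1/2 = 1/2
x or x = 1/2 or 1/2 = 1/2
not (x or x) = not 1/2 = 1/2
not not x or not (x or x) = 1/2 or 1/2 = 1/2
No assignment yields a value below 1/2, so this is the minimum.

1/2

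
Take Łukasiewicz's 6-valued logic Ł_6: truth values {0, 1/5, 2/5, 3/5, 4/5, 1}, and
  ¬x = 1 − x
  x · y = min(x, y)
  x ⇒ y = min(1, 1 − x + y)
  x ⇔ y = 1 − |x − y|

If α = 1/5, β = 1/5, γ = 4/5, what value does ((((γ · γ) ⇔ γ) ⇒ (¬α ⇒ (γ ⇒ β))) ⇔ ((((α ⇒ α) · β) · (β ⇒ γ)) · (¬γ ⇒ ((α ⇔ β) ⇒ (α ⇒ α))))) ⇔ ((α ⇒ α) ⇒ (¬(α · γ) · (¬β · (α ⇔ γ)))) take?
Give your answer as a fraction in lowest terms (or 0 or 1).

4/5

γ · γ = 4/5 · 4/5 = 4/5
(γ · γ) ⇔ γ = 4/5 ⇔ 4/5 = 1
¬α = ¬1/5 = 4/5
γ ⇒ β = 4/5 ⇒ 1/5 = 2/5
¬α ⇒ (γ ⇒ β) = 4/5 ⇒ 2/5 = 3/5
((γ · γ) ⇔ γ) ⇒ (¬α ⇒ (γ ⇒ β)) = 1 ⇒ 3/5 = 3/5
α ⇒ α = 1/5 ⇒ 1/5 = 1
(α ⇒ α) · β = 1 · 1/5 = 1/5
β ⇒ γ = 1/5 ⇒ 4/5 = 1
((α ⇒ α) · β) · (β ⇒ γ) = 1/5 · 1 = 1/5
¬γ = ¬4/5 = 1/5
α ⇔ β = 1/5 ⇔ 1/5 = 1
α ⇒ α = 1/5 ⇒ 1/5 = 1
(α ⇔ β) ⇒ (α ⇒ α) = 1 ⇒ 1 = 1
¬γ ⇒ ((α ⇔ β) ⇒ (α ⇒ α)) = 1/5 ⇒ 1 = 1
(((α ⇒ α) · β) · (β ⇒ γ)) · (¬γ ⇒ ((α ⇔ β) ⇒ (α ⇒ α))) = 1/5 · 1 = 1/5
(((γ · γ) ⇔ γ) ⇒ (¬α ⇒ (γ ⇒ β))) ⇔ ((((α ⇒ α) · β) · (β ⇒ γ)) · (¬γ ⇒ ((α ⇔ β) ⇒ (α ⇒ α)))) = 3/5 ⇔ 1/5 = 3/5
α ⇒ α = 1/5 ⇒ 1/5 = 1
α · γ = 1/5 · 4/5 = 1/5
¬(α · γ) = ¬1/5 = 4/5
¬β = ¬1/5 = 4/5
α ⇔ γ = 1/5 ⇔ 4/5 = 2/5
¬β · (α ⇔ γ) = 4/5 · 2/5 = 2/5
¬(α · γ) · (¬β · (α ⇔ γ)) = 4/5 · 2/5 = 2/5
(α ⇒ α) ⇒ (¬(α · γ) · (¬β · (α ⇔ γ))) = 1 ⇒ 2/5 = 2/5
((((γ · γ) ⇔ γ) ⇒ (¬α ⇒ (γ ⇒ β))) ⇔ ((((α ⇒ α) · β) · (β ⇒ γ)) · (¬γ ⇒ ((α ⇔ β) ⇒ (α ⇒ α))))) ⇔ ((α ⇒ α) ⇒ (¬(α · γ) · (¬β · (α ⇔ γ)))) = 3/5 ⇔ 2/5 = 4/5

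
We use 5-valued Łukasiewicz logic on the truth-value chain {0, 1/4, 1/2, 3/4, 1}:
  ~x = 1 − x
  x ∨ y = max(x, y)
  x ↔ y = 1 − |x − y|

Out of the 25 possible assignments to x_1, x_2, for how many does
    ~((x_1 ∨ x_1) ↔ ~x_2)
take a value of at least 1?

2

value 1: 2 assignments (counts)
value 3/4: 4 assignments
value 1/2: 6 assignments
value 1/4: 8 assignments
value 0: 5 assignments
So 2 of the 25 assignments meet the threshold.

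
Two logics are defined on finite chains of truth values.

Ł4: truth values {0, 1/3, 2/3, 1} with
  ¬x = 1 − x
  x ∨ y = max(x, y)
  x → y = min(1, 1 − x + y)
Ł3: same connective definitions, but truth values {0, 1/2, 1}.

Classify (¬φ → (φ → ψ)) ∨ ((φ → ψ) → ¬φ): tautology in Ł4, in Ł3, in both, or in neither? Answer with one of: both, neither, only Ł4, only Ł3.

both

In Ł4: every assignment gives 1 — tautology.
In Ł3: every assignment gives 1 — tautology.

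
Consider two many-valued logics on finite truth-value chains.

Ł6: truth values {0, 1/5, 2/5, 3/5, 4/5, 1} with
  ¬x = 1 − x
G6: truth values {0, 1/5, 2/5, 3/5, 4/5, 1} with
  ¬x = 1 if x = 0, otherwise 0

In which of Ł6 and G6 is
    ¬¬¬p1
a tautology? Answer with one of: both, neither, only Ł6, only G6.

In Ł6: at p1 = 1/5 the value is 4/5 — not a tautology.
In G6: at p1 = 1/5 the value is 0 — not a tautology.

neither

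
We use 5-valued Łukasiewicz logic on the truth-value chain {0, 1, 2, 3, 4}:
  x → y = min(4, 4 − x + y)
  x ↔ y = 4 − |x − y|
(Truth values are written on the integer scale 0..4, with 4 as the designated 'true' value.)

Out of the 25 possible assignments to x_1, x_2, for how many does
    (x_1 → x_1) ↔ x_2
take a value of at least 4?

5

value 4: 5 assignments (counts)
value 3: 5 assignments
value 2: 5 assignments
value 1: 5 assignments
value 0: 5 assignments
So 5 of the 25 assignments meet the threshold.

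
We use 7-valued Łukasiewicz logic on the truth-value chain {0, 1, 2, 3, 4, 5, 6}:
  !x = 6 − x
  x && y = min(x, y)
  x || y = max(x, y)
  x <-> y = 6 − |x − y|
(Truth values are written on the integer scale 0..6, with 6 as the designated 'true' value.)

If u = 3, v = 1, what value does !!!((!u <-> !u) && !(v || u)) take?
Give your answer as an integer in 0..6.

3

!u = !3 = 3
!u = !3 = 3
!u <-> !u = 3 <-> 3 = 6
v || u = 1 || 3 = 3
!(v || u) = !3 = 3
(!u <-> !u) && !(v || u) = 6 && 3 = 3
!((!u <-> !u) && !(v || u)) = !3 = 3
!!((!u <-> !u) && !(v || u)) = !3 = 3
!!!((!u <-> !u) && !(v || u)) = !3 = 3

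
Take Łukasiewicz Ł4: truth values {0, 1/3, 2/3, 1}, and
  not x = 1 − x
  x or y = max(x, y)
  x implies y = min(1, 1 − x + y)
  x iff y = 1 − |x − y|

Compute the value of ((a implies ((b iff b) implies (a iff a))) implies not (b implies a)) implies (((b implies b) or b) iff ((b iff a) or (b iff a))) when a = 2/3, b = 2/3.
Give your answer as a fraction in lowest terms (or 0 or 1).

1

b iff b = 2/3 iff 2/3 = 1
a iff a = 2/3 iff 2/3 = 1
(b iff b) implies (a iff a) = 1 implies 1 = 1
a implies ((b iff b) implies (a iff a)) = 2/3 implies 1 = 1
b implies a = 2/3 implies 2/3 = 1
not (b implies a) = not 1 = 0
(a implies ((b iff b) implies (a iff a))) implies not (b implies a) = 1 implies 0 = 0
b implies b = 2/3 implies 2/3 = 1
(b implies b) or b = 1 or 2/3 = 1
b iff a = 2/3 iff 2/3 = 1
b iff a = 2/3 iff 2/3 = 1
(b iff a) or (b iff a) = 1 or 1 = 1
((b implies b) or b) iff ((b iff a) or (b iff a)) = 1 iff 1 = 1
((a implies ((b iff b) implies (a iff a))) implies not (b implies a)) implies (((b implies b) or b) iff ((b iff a) or (b iff a))) = 0 implies 1 = 1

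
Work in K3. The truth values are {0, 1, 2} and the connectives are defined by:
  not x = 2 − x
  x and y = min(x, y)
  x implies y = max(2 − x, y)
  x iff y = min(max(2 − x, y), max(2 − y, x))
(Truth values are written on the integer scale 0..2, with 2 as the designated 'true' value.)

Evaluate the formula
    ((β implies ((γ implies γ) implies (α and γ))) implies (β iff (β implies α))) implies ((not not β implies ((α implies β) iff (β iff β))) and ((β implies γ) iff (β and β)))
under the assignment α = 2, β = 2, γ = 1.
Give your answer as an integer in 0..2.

1

γ implies γ = 1 implies 1 = 1
α and γ = 2 and 1 = 1
(γ implies γ) implies (α and γ) = 1 implies 1 = 1
β implies ((γ implies γ) implies (α and γ)) = 2 implies 1 = 1
β implies α = 2 implies 2 = 2
β iff (β implies α) = 2 iff 2 = 2
(β implies ((γ implies γ) implies (α and γ))) implies (β iff (β implies α)) = 1 implies 2 = 2
not β = not 2 = 0
not not β = not 0 = 2
α implies β = 2 implies 2 = 2
β iff β = 2 iff 2 = 2
(α implies β) iff (β iff β) = 2 iff 2 = 2
not not β implies ((α implies β) iff (β iff β)) = 2 implies 2 = 2
β implies γ = 2 implies 1 = 1
β and β = 2 and 2 = 2
(β implies γ) iff (β and β) = 1 iff 2 = 1
(not not β implies ((α implies β) iff (β iff β))) and ((β implies γ) iff (β and β)) = 2 and 1 = 1
((β implies ((γ implies γ) implies (α and γ))) implies (β iff (β implies α))) implies ((not not β implies ((α implies β) iff (β iff β))) and ((β implies γ) iff (β and β))) = 2 implies 1 = 1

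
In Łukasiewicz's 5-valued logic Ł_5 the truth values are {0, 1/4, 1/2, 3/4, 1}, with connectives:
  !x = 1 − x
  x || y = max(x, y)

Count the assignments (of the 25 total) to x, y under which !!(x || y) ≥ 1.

value 1: 9 assignments (counts)
value 3/4: 7 assignments
value 1/2: 5 assignments
value 1/4: 3 assignments
value 0: 1 assignment
So 9 of the 25 assignments meet the threshold.

9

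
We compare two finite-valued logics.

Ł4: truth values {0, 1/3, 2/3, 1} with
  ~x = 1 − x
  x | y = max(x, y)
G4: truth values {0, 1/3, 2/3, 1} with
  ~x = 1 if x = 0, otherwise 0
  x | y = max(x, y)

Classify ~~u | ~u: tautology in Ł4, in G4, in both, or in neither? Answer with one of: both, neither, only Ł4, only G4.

only G4

In Ł4: at u = 1/3 the value is 2/3 — not a tautology.
In G4: every assignment gives 1 — tautology.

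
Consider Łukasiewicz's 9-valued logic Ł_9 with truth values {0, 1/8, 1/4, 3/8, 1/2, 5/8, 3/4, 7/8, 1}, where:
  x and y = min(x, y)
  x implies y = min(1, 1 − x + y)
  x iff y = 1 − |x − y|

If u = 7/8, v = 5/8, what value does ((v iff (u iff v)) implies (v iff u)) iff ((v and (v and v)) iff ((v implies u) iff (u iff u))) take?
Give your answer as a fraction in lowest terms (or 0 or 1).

u iff v = 7/8 iff 5/8 = 3/4
v iff (u iff v) = 5/8 iff 3/4 = 7/8
v iff u = 5/8 iff 7/8 = 3/4
(v iff (u iff v)) implies (v iff u) = 7/8 implies 3/4 = 7/8
v and v = 5/8 and 5/8 = 5/8
v and (v and v) = 5/8 and 5/8 = 5/8
v implies u = 5/8 implies 7/8 = 1
u iff u = 7/8 iff 7/8 = 1
(v implies u) iff (u iff u) = 1 iff 1 = 1
(v and (v and v)) iff ((v implies u) iff (u iff u)) = 5/8 iff 1 = 5/8
((v iff (u iff v)) implies (v iff u)) iff ((v and (v and v)) iff ((v implies u) iff (u iff u))) = 7/8 iff 5/8 = 3/4

3/4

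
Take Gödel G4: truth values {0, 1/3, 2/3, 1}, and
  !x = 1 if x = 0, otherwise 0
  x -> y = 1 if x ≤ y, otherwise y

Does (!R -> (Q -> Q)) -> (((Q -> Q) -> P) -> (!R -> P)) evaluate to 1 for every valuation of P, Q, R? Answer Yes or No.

Yes

At P = 1, Q = 1/3, R = 1/3, for instance:
!R = !1/3 = 0
Q -> Q = 1/3 -> 1/3 = 1
!R -> (Q -> Q) = 0 -> 1 = 1
(Q -> Q) -> P = 1 -> 1 = 1
!R -> P = 0 -> 1 = 1
((Q -> Q) -> P) -> (!R -> P) = 1 -> 1 = 1
(!R -> (Q -> Q)) -> (((Q -> Q) -> P) -> (!R -> P)) = 1 -> 1 = 1
and checking the remaining 63 assignments likewise gives ≥ 1 in every case.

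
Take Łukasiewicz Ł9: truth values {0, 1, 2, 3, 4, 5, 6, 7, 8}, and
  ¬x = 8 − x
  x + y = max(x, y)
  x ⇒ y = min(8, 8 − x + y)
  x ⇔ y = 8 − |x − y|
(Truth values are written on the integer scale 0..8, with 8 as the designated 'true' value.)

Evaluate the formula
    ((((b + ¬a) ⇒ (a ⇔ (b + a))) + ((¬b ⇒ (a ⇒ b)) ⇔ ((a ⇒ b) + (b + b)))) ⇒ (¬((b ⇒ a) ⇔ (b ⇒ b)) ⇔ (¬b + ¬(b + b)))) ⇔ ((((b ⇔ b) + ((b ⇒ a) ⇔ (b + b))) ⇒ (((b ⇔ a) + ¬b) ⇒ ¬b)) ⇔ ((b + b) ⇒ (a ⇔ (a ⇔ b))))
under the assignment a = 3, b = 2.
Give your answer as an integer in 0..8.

3

¬a = ¬3 = 5
b + ¬a = 2 + 5 = 5
b + a = 2 + 3 = 3
a ⇔ (b + a) = 3 ⇔ 3 = 8
(b + ¬a) ⇒ (a ⇔ (b + a)) = 5 ⇒ 8 = 8
¬b = ¬2 = 6
a ⇒ b = 3 ⇒ 2 = 7
¬b ⇒ (a ⇒ b) = 6 ⇒ 7 = 8
a ⇒ b = 3 ⇒ 2 = 7
b + b = 2 + 2 = 2
(a ⇒ b) + (b + b) = 7 + 2 = 7
(¬b ⇒ (a ⇒ b)) ⇔ ((a ⇒ b) + (b + b)) = 8 ⇔ 7 = 7
((b + ¬a) ⇒ (a ⇔ (b + a))) + ((¬b ⇒ (a ⇒ b)) ⇔ ((a ⇒ b) + (b + b))) = 8 + 7 = 8
b ⇒ a = 2 ⇒ 3 = 8
b ⇒ b = 2 ⇒ 2 = 8
(b ⇒ a) ⇔ (b ⇒ b) = 8 ⇔ 8 = 8
¬((b ⇒ a) ⇔ (b ⇒ b)) = ¬8 = 0
¬b = ¬2 = 6
b + b = 2 + 2 = 2
¬(b + b) = ¬2 = 6
¬b + ¬(b + b) = 6 + 6 = 6
¬((b ⇒ a) ⇔ (b ⇒ b)) ⇔ (¬b + ¬(b + b)) = 0 ⇔ 6 = 2
(((b + ¬a) ⇒ (a ⇔ (b + a))) + ((¬b ⇒ (a ⇒ b)) ⇔ ((a ⇒ b) + (b + b)))) ⇒ (¬((b ⇒ a) ⇔ (b ⇒ b)) ⇔ (¬b + ¬(b + b))) = 8 ⇒ 2 = 2
b ⇔ b = 2 ⇔ 2 = 8
b ⇒ a = 2 ⇒ 3 = 8
b + b = 2 + 2 = 2
(b ⇒ a) ⇔ (b + b) = 8 ⇔ 2 = 2
(b ⇔ b) + ((b ⇒ a) ⇔ (b + b)) = 8 + 2 = 8
b ⇔ a = 2 ⇔ 3 = 7
¬b = ¬2 = 6
(b ⇔ a) + ¬b = 7 + 6 = 7
¬b = ¬2 = 6
((b ⇔ a) + ¬b) ⇒ ¬b = 7 ⇒ 6 = 7
((b ⇔ b) + ((b ⇒ a) ⇔ (b + b))) ⇒ (((b ⇔ a) + ¬b) ⇒ ¬b) = 8 ⇒ 7 = 7
b + b = 2 + 2 = 2
a ⇔ b = 3 ⇔ 2 = 7
a ⇔ (a ⇔ b) = 3 ⇔ 7 = 4
(b + b) ⇒ (a ⇔ (a ⇔ b)) = 2 ⇒ 4 = 8
(((b ⇔ b) + ((b ⇒ a) ⇔ (b + b))) ⇒ (((b ⇔ a) + ¬b) ⇒ ¬b)) ⇔ ((b + b) ⇒ (a ⇔ (a ⇔ b))) = 7 ⇔ 8 = 7
((((b + ¬a) ⇒ (a ⇔ (b + a))) + ((¬b ⇒ (a ⇒ b)) ⇔ ((a ⇒ b) + (b + b)))) ⇒ (¬((b ⇒ a) ⇔ (b ⇒ b)) ⇔ (¬b + ¬(b + b)))) ⇔ ((((b ⇔ b) + ((b ⇒ a) ⇔ (b + b))) ⇒ (((b ⇔ a) + ¬b) ⇒ ¬b)) ⇔ ((b + b) ⇒ (a ⇔ (a ⇔ b)))) = 2 ⇔ 7 = 3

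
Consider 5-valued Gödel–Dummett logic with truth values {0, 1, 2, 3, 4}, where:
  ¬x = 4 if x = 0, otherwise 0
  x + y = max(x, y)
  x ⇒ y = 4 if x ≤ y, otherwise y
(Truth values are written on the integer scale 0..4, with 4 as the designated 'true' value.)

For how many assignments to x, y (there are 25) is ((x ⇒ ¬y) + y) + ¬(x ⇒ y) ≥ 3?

value 4: 13 assignments (counts)
value 3: 4 assignments (counts)
value 2: 4 assignments
value 1: 4 assignments
So 17 of the 25 assignments meet the threshold.

17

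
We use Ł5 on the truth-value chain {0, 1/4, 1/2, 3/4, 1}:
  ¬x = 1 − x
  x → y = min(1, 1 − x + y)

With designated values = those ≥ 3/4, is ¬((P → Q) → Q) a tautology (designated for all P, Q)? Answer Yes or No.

Counterexample: take P = 0, Q = 1/2.
P → Q = 0 → 1/2 = 1
(P → Q) → Q = 1 → 1/2 = 1/2
¬((P → Q) → Q) = ¬1/2 = 1/2
This gives 1/2, which is below 3/4.

No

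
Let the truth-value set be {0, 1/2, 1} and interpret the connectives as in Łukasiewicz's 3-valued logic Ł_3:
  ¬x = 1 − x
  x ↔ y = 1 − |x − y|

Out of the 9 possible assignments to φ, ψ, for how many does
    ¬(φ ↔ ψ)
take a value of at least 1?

2

φ = 0, ψ = 0 ↦ 0  <
φ = 0, ψ = 1/2 ↦ 1/2  <
φ = 0, ψ = 1 ↦ 1  ≥
φ = 1/2, ψ = 0 ↦ 1/2  <
φ = 1/2, ψ = 1/2 ↦ 0  <
φ = 1/2, ψ = 1 ↦ 1/2  <
φ = 1, ψ = 0 ↦ 1  ≥
φ = 1, ψ = 1/2 ↦ 1/2  <
φ = 1, ψ = 1 ↦ 0  <
So 2 of the 9 assignments meet the threshold.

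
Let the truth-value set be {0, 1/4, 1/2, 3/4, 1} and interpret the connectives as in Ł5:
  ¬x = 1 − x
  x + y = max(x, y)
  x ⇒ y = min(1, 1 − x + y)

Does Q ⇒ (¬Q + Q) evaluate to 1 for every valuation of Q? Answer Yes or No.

Q = 0 ↦ 1
Q = 1/4 ↦ 1
Q = 1/2 ↦ 1
Q = 3/4 ↦ 1
Q = 1 ↦ 1
Every assignment gives a value ≥ 1.

Yes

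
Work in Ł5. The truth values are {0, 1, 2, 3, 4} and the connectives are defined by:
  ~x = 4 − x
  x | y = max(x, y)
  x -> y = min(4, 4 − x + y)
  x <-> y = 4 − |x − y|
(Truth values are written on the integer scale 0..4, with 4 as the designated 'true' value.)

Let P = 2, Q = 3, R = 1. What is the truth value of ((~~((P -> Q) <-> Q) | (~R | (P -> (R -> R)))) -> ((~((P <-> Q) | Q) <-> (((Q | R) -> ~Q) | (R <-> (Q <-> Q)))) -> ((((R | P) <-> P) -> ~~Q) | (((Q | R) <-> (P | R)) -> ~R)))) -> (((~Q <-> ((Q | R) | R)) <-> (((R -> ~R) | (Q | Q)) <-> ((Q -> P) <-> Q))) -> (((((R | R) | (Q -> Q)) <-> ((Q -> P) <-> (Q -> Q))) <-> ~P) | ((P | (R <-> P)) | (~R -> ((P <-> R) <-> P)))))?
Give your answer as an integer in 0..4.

4

P -> Q = 2 -> 3 = 4
(P -> Q) <-> Q = 4 <-> 3 = 3
~((P -> Q) <-> Q) = ~3 = 1
~~((P -> Q) <-> Q) = ~1 = 3
~R = ~1 = 3
R -> R = 1 -> 1 = 4
P -> (R -> R) = 2 -> 4 = 4
~R | (P -> (R -> R)) = 3 | 4 = 4
~~((P -> Q) <-> Q) | (~R | (P -> (R -> R))) = 3 | 4 = 4
P <-> Q = 2 <-> 3 = 3
(P <-> Q) | Q = 3 | 3 = 3
~((P <-> Q) | Q) = ~3 = 1
Q | R = 3 | 1 = 3
~Q = ~3 = 1
(Q | R) -> ~Q = 3 -> 1 = 2
Q <-> Q = 3 <-> 3 = 4
R <-> (Q <-> Q) = 1 <-> 4 = 1
((Q | R) -> ~Q) | (R <-> (Q <-> Q)) = 2 | 1 = 2
~((P <-> Q) | Q) <-> (((Q | R) -> ~Q) | (R <-> (Q <-> Q))) = 1 <-> 2 = 3
R | P = 1 | 2 = 2
(R | P) <-> P = 2 <-> 2 = 4
~Q = ~3 = 1
~~Q = ~1 = 3
((R | P) <-> P) -> ~~Q = 4 -> 3 = 3
Q | R = 3 | 1 = 3
P | R = 2 | 1 = 2
(Q | R) <-> (P | R) = 3 <-> 2 = 3
~R = ~1 = 3
((Q | R) <-> (P | R)) -> ~R = 3 -> 3 = 4
(((R | P) <-> P) -> ~~Q) | (((Q | R) <-> (P | R)) -> ~R) = 3 | 4 = 4
(~((P <-> Q) | Q) <-> (((Q | R) -> ~Q) | (R <-> (Q <-> Q)))) -> ((((R | P) <-> P) -> ~~Q) | (((Q | R) <-> (P | R)) -> ~R)) = 3 -> 4 = 4
(~~((P -> Q) <-> Q) | (~R | (P -> (R -> R)))) -> ((~((P <-> Q) | Q) <-> (((Q | R) -> ~Q) | (R <-> (Q <-> Q)))) -> ((((R | P) <-> P) -> ~~Q) | (((Q | R) <-> (P | R)) -> ~R))) = 4 -> 4 = 4
~Q = ~3 = 1
Q | R = 3 | 1 = 3
(Q | R) | R = 3 | 1 = 3
~Q <-> ((Q | R) | R) = 1 <-> 3 = 2
~R = ~1 = 3
R -> ~R = 1 -> 3 = 4
Q | Q = 3 | 3 = 3
(R -> ~R) | (Q | Q) = 4 | 3 = 4
Q -> P = 3 -> 2 = 3
(Q -> P) <-> Q = 3 <-> 3 = 4
((R -> ~R) | (Q | Q)) <-> ((Q -> P) <-> Q) = 4 <-> 4 = 4
(~Q <-> ((Q | R) | R)) <-> (((R -> ~R) | (Q | Q)) <-> ((Q -> P) <-> Q)) = 2 <-> 4 = 2
R | R = 1 | 1 = 1
Q -> Q = 3 -> 3 = 4
(R | R) | (Q -> Q) = 1 | 4 = 4
Q -> P = 3 -> 2 = 3
Q -> Q = 3 -> 3 = 4
(Q -> P) <-> (Q -> Q) = 3 <-> 4 = 3
((R | R) | (Q -> Q)) <-> ((Q -> P) <-> (Q -> Q)) = 4 <-> 3 = 3
~P = ~2 = 2
(((R | R) | (Q -> Q)) <-> ((Q -> P) <-> (Q -> Q))) <-> ~P = 3 <-> 2 = 3
R <-> P = 1 <-> 2 = 3
P | (R <-> P) = 2 | 3 = 3
~R = ~1 = 3
P <-> R = 2 <-> 1 = 3
(P <-> R) <-> P = 3 <-> 2 = 3
~R -> ((P <-> R) <-> P) = 3 -> 3 = 4
(P | (R <-> P)) | (~R -> ((P <-> R) <-> P)) = 3 | 4 = 4
((((R | R) | (Q -> Q)) <-> ((Q -> P) <-> (Q -> Q))) <-> ~P) | ((P | (R <-> P)) | (~R -> ((P <-> R) <-> P))) = 3 | 4 = 4
((~Q <-> ((Q | R) | R)) <-> (((R -> ~R) | (Q | Q)) <-> ((Q -> P) <-> Q))) -> (((((R | R) | (Q -> Q)) <-> ((Q -> P) <-> (Q -> Q))) <-> ~P) | ((P | (R <-> P)) | (~R -> ((P <-> R) <-> P)))) = 2 -> 4 = 4
((~~((P -> Q) <-> Q) | (~R | (P -> (R -> R)))) -> ((~((P <-> Q) | Q) <-> (((Q | R) -> ~Q) | (R <-> (Q <-> Q)))) -> ((((R | P) <-> P) -> ~~Q) | (((Q | R) <-> (P | R)) -> ~R)))) -> (((~Q <-> ((Q | R) | R)) <-> (((R -> ~R) | (Q | Q)) <-> ((Q -> P) <-> Q))) -> (((((R | R) | (Q -> Q)) <-> ((Q -> P) <-> (Q -> Q))) <-> ~P) | ((P | (R <-> P)) | (~R -> ((P <-> R) <-> P))))) = 4 -> 4 = 4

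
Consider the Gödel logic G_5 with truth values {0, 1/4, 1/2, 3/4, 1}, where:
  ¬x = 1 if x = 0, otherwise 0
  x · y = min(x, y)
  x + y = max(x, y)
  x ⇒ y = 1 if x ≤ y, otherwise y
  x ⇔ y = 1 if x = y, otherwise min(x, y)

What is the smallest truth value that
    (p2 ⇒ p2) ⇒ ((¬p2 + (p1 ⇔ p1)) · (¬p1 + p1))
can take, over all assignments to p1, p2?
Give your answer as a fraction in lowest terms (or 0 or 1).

1/4

Take p1 = 1/4, p2 = 0:
p2 ⇒ p2 = 0 ⇒ 0 = 1
¬p2 = ¬0 = 1
p1 ⇔ p1 = 1/4 ⇔ 1/4 = 1
¬p2 + (p1 ⇔ p1) = 1 + 1 = 1
¬p1 = ¬1/4 = 0
¬p1 + p1 = 0 + 1/4 = 1/4
(¬p2 + (p1 ⇔ p1)) · (¬p1 + p1) = 1 · 1/4 = 1/4
(p2 ⇒ p2) ⇒ ((¬p2 + (p1 ⇔ p1)) · (¬p1 + p1)) = 1 ⇒ 1/4 = 1/4
No assignment yields a value below 1/4, so this is the minimum.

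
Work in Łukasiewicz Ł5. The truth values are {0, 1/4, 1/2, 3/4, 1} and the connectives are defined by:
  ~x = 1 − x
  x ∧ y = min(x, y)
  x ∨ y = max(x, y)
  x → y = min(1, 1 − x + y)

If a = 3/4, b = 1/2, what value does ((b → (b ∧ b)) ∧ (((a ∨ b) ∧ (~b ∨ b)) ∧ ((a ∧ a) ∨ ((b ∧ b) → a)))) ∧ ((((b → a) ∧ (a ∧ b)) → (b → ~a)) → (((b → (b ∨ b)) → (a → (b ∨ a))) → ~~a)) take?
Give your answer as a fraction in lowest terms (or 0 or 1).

1/2

b ∧ b = 1/2 ∧ 1/2 = 1/2
b → (b ∧ b) = 1/2 → 1/2 = 1
a ∨ b = 3/4 ∨ 1/2 = 3/4
~b = ~1/2 = 1/2
~b ∨ b = 1/2 ∨ 1/2 = 1/2
(a ∨ b) ∧ (~b ∨ b) = 3/4 ∧ 1/2 = 1/2
a ∧ a = 3/4 ∧ 3/4 = 3/4
b ∧ b = 1/2 ∧ 1/2 = 1/2
(b ∧ b) → a = 1/2 → 3/4 = 1
(a ∧ a) ∨ ((b ∧ b) → a) = 3/4 ∨ 1 = 1
((a ∨ b) ∧ (~b ∨ b)) ∧ ((a ∧ a) ∨ ((b ∧ b) → a)) = 1/2 ∧ 1 = 1/2
(b → (b ∧ b)) ∧ (((a ∨ b) ∧ (~b ∨ b)) ∧ ((a ∧ a) ∨ ((b ∧ b) → a))) = 1 ∧ 1/2 = 1/2
b → a = 1/2 → 3/4 = 1
a ∧ b = 3/4 ∧ 1/2 = 1/2
(b → a) ∧ (a ∧ b) = 1 ∧ 1/2 = 1/2
~a = ~3/4 = 1/4
b → ~a = 1/2 → 1/4 = 3/4
((b → a) ∧ (a ∧ b)) → (b → ~a) = 1/2 → 3/4 = 1
b ∨ b = 1/2 ∨ 1/2 = 1/2
b → (b ∨ b) = 1/2 → 1/2 = 1
b ∨ a = 1/2 ∨ 3/4 = 3/4
a → (b ∨ a) = 3/4 → 3/4 = 1
(b → (b ∨ b)) → (a → (b ∨ a)) = 1 → 1 = 1
~a = ~3/4 = 1/4
~~a = ~1/4 = 3/4
((b → (b ∨ b)) → (a → (b ∨ a))) → ~~a = 1 → 3/4 = 3/4
(((b → a) ∧ (a ∧ b)) → (b → ~a)) → (((b → (b ∨ b)) → (a → (b ∨ a))) → ~~a) = 1 → 3/4 = 3/4
((b → (b ∧ b)) ∧ (((a ∨ b) ∧ (~b ∨ b)) ∧ ((a ∧ a) ∨ ((b ∧ b) → a)))) ∧ ((((b → a) ∧ (a ∧ b)) → (b → ~a)) → (((b → (b ∨ b)) → (a → (b ∨ a))) → ~~a)) = 1/2 ∧ 3/4 = 1/2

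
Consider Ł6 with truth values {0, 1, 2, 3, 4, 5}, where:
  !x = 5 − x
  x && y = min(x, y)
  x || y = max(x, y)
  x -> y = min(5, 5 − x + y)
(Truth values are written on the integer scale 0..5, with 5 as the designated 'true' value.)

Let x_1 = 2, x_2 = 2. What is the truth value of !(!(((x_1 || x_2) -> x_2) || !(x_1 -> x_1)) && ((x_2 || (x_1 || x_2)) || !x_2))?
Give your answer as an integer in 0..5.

5

x_1 || x_2 = 2 || 2 = 2
(x_1 || x_2) -> x_2 = 2 -> 2 = 5
x_1 -> x_1 = 2 -> 2 = 5
!(x_1 -> x_1) = !5 = 0
((x_1 || x_2) -> x_2) || !(x_1 -> x_1) = 5 || 0 = 5
!(((x_1 || x_2) -> x_2) || !(x_1 -> x_1)) = !5 = 0
x_1 || x_2 = 2 || 2 = 2
x_2 || (x_1 || x_2) = 2 || 2 = 2
!x_2 = !2 = 3
(x_2 || (x_1 || x_2)) || !x_2 = 2 || 3 = 3
!(((x_1 || x_2) -> x_2) || !(x_1 -> x_1)) && ((x_2 || (x_1 || x_2)) || !x_2) = 0 && 3 = 0
!(!(((x_1 || x_2) -> x_2) || !(x_1 -> x_1)) && ((x_2 || (x_1 || x_2)) || !x_2)) = !0 = 5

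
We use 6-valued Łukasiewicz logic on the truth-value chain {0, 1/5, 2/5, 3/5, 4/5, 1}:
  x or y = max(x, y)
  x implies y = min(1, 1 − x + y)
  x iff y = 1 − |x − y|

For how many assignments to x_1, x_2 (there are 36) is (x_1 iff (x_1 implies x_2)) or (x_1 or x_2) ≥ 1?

13

value 1: 13 assignments (counts)
value 4/5: 11 assignments
value 3/5: 5 assignments
value 2/5: 4 assignments
value 1/5: 2 assignments
value 0: 1 assignment
So 13 of the 36 assignments meet the threshold.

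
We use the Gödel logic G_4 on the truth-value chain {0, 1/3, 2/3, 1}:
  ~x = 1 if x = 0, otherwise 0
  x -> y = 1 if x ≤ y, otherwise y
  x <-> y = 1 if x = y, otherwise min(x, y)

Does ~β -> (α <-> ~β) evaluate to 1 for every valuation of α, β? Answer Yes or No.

No

Counterexample: take α = 0, β = 0.
~β = ~0 = 1
~β = ~0 = 1
α <-> ~β = 0 <-> 1 = 0
~β -> (α <-> ~β) = 1 -> 0 = 0
This gives 0 ≠ 1.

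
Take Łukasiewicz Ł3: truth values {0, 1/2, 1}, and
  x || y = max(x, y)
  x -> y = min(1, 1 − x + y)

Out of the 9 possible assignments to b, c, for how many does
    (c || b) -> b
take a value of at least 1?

6

b = 0, c = 0 ↦ 1  ≥
b = 0, c = 1/2 ↦ 1/2  <
b = 0, c = 1 ↦ 0  <
b = 1/2, c = 0 ↦ 1  ≥
b = 1/2, c = 1/2 ↦ 1  ≥
b = 1/2, c = 1 ↦ 1/2  <
b = 1, c = 0 ↦ 1  ≥
b = 1, c = 1/2 ↦ 1  ≥
b = 1, c = 1 ↦ 1  ≥
So 6 of the 9 assignments meet the threshold.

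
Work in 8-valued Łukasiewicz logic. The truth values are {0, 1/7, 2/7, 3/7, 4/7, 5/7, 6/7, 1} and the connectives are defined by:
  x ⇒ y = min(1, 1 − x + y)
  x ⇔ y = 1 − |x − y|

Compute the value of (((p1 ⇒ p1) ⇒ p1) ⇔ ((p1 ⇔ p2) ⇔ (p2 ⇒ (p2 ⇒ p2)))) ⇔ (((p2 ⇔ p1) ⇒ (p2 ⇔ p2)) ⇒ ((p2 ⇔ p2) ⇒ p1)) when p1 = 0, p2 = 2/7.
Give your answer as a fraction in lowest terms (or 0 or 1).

p1 ⇒ p1 = 0 ⇒ 0 = 1
(p1 ⇒ p1) ⇒ p1 = 1 ⇒ 0 = 0
p1 ⇔ p2 = 0 ⇔ 2/7 = 5/7
p2 ⇒ p2 = 2/7 ⇒ 2/7 = 1
p2 ⇒ (p2 ⇒ p2) = 2/7 ⇒ 1 = 1
(p1 ⇔ p2) ⇔ (p2 ⇒ (p2 ⇒ p2)) = 5/7 ⇔ 1 = 5/7
((p1 ⇒ p1) ⇒ p1) ⇔ ((p1 ⇔ p2) ⇔ (p2 ⇒ (p2 ⇒ p2))) = 0 ⇔ 5/7 = 2/7
p2 ⇔ p1 = 2/7 ⇔ 0 = 5/7
p2 ⇔ p2 = 2/7 ⇔ 2/7 = 1
(p2 ⇔ p1) ⇒ (p2 ⇔ p2) = 5/7 ⇒ 1 = 1
p2 ⇔ p2 = 2/7 ⇔ 2/7 = 1
(p2 ⇔ p2) ⇒ p1 = 1 ⇒ 0 = 0
((p2 ⇔ p1) ⇒ (p2 ⇔ p2)) ⇒ ((p2 ⇔ p2) ⇒ p1) = 1 ⇒ 0 = 0
(((p1 ⇒ p1) ⇒ p1) ⇔ ((p1 ⇔ p2) ⇔ (p2 ⇒ (p2 ⇒ p2)))) ⇔ (((p2 ⇔ p1) ⇒ (p2 ⇔ p2)) ⇒ ((p2 ⇔ p2) ⇒ p1)) = 2/7 ⇔ 0 = 5/7

5/7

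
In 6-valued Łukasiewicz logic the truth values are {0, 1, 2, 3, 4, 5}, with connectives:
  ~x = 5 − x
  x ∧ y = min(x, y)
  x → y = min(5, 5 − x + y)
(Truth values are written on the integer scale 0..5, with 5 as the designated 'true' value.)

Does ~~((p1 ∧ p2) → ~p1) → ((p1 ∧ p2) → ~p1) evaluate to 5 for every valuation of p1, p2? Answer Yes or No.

At p1 = 3, p2 = 3, for instance:
p1 ∧ p2 = 3 ∧ 3 = 3
~p1 = ~3 = 2
(p1 ∧ p2) → ~p1 = 3 → 2 = 4
~((p1 ∧ p2) → ~p1) = ~4 = 1
~~((p1 ∧ p2) → ~p1) = ~1 = 4
~~((p1 ∧ p2) → ~p1) → ((p1 ∧ p2) → ~p1) = 4 → 4 = 5
and checking the remaining 35 assignments likewise gives ≥ 5 in every case.

Yes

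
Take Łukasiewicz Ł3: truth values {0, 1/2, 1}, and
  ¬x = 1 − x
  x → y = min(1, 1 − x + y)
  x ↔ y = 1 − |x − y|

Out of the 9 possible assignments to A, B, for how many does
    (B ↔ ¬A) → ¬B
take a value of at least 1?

A = 0, B = 0 ↦ 1  ≥
A = 0, B = 1/2 ↦ 1  ≥
A = 0, B = 1 ↦ 0  <
A = 1/2, B = 0 ↦ 1  ≥
A = 1/2, B = 1/2 ↦ 1/2  <
A = 1/2, B = 1 ↦ 1/2  <
A = 1, B = 0 ↦ 1  ≥
A = 1, B = 1/2 ↦ 1  ≥
A = 1, B = 1 ↦ 1  ≥
So 6 of the 9 assignments meet the threshold.

6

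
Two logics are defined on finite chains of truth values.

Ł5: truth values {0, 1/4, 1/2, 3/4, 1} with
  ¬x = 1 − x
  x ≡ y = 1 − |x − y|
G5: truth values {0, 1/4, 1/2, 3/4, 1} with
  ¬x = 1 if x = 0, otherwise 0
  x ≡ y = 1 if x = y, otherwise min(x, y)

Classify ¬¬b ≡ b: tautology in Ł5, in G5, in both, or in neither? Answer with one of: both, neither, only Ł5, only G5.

only Ł5

In Ł5: every assignment gives 1 — tautology.
In G5: at b = 1/4 the value is 1/4 — not a tautology.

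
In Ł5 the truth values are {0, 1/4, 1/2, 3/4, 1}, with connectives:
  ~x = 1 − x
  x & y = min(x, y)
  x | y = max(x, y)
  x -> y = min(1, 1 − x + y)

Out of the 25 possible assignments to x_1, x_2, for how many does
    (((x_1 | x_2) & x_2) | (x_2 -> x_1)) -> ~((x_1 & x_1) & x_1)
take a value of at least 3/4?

11

value 1: 7 assignments (counts)
value 3/4: 4 assignments (counts)
value 1/2: 4 assignments
value 1/4: 5 assignments
value 0: 5 assignments
So 11 of the 25 assignments meet the threshold.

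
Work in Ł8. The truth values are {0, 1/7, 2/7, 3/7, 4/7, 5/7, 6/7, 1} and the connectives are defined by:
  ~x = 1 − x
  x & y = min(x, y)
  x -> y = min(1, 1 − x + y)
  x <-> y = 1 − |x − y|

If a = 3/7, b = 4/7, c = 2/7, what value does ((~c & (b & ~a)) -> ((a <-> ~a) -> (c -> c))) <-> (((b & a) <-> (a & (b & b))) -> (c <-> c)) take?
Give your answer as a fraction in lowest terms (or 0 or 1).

1

~c = ~2/7 = 5/7
~a = ~3/7 = 4/7
b & ~a = 4/7 & 4/7 = 4/7
~c & (b & ~a) = 5/7 & 4/7 = 4/7
~a = ~3/7 = 4/7
a <-> ~a = 3/7 <-> 4/7 = 6/7
c -> c = 2/7 -> 2/7 = 1
(a <-> ~a) -> (c -> c) = 6/7 -> 1 = 1
(~c & (b & ~a)) -> ((a <-> ~a) -> (c -> c)) = 4/7 -> 1 = 1
b & a = 4/7 & 3/7 = 3/7
b & b = 4/7 & 4/7 = 4/7
a & (b & b) = 3/7 & 4/7 = 3/7
(b & a) <-> (a & (b & b)) = 3/7 <-> 3/7 = 1
c <-> c = 2/7 <-> 2/7 = 1
((b & a) <-> (a & (b & b))) -> (c <-> c) = 1 -> 1 = 1
((~c & (b & ~a)) -> ((a <-> ~a) -> (c -> c))) <-> (((b & a) <-> (a & (b & b))) -> (c <-> c)) = 1 <-> 1 = 1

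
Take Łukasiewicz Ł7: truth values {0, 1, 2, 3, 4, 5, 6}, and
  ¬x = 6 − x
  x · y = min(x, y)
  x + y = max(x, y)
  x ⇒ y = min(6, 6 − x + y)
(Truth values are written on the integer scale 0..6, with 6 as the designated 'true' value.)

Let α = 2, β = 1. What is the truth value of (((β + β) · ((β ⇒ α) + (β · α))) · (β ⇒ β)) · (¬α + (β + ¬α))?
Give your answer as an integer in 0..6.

1

β + β = 1 + 1 = 1
β ⇒ α = 1 ⇒ 2 = 6
β · α = 1 · 2 = 1
(β ⇒ α) + (β · α) = 6 + 1 = 6
(β + β) · ((β ⇒ α) + (β · α)) = 1 · 6 = 1
β ⇒ β = 1 ⇒ 1 = 6
((β + β) · ((β ⇒ α) + (β · α))) · (β ⇒ β) = 1 · 6 = 1
¬α = ¬2 = 4
¬α = ¬2 = 4
β + ¬α = 1 + 4 = 4
¬α + (β + ¬α) = 4 + 4 = 4
(((β + β) · ((β ⇒ α) + (β · α))) · (β ⇒ β)) · (¬α + (β + ¬α)) = 1 · 4 = 1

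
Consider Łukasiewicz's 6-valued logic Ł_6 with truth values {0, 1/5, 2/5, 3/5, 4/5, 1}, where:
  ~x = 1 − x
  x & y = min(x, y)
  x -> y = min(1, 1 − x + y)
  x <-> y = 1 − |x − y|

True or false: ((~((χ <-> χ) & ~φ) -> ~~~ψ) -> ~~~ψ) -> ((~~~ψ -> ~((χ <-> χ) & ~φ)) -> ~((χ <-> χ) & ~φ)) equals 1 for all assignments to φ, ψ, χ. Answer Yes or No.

At φ = 1, ψ = 3/5, χ = 3/5, for instance:
χ <-> χ = 3/5 <-> 3/5 = 1
~φ = ~1 = 0
(χ <-> χ) & ~φ = 1 & 0 = 0
~((χ <-> χ) & ~φ) = ~0 = 1
~ψ = ~3/5 = 2/5
~~ψ = ~2/5 = 3/5
~~~ψ = ~3/5 = 2/5
~((χ <-> χ) & ~φ) -> ~~~ψ = 1 -> 2/5 = 2/5
(~((χ <-> χ) & ~φ) -> ~~~ψ) -> ~~~ψ = 2/5 -> 2/5 = 1
~~~ψ -> ~((χ <-> χ) & ~φ) = 2/5 -> 1 = 1
(~~~ψ -> ~((χ <-> χ) & ~φ)) -> ~((χ <-> χ) & ~φ) = 1 -> 1 = 1
((~((χ <-> χ) & ~φ) -> ~~~ψ) -> ~~~ψ) -> ((~~~ψ -> ~((χ <-> χ) & ~φ)) -> ~((χ <-> χ) & ~φ)) = 1 -> 1 = 1
and checking the remaining 215 assignments likewise gives ≥ 1 in every case.

Yes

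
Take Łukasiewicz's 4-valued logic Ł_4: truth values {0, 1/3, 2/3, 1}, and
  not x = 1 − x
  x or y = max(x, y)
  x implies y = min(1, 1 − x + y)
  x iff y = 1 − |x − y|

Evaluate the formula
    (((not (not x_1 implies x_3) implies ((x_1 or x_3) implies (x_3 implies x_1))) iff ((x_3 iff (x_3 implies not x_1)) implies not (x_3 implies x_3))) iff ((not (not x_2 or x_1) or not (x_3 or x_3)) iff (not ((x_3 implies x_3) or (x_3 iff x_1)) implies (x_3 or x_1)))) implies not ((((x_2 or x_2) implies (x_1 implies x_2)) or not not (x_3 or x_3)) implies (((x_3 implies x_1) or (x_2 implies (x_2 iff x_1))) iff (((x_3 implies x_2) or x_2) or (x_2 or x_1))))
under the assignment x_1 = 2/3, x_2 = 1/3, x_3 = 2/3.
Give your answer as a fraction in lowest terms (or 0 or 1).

2/3

not x_1 = not 2/3 = 1/3
not x_1 implies x_3 = 1/3 implies 2/3 = 1
not (not x_1 implies x_3) = not 1 = 0
x_1 or x_3 = 2/3 or 2/3 = 2/3
x_3 implies x_1 = 2/3 implies 2/3 = 1
(x_1 or x_3) implies (x_3 implies x_1) = 2/3 implies 1 = 1
not (not x_1 implies x_3) implies ((x_1 or x_3) implies (x_3 implies x_1)) = 0 implies 1 = 1
not x_1 = not 2/3 = 1/3
x_3 implies not x_1 = 2/3 implies 1/3 = 2/3
x_3 iff (x_3 implies not x_1) = 2/3 iff 2/3 = 1
x_3 implies x_3 = 2/3 implies 2/3 = 1
not (x_3 implies x_3) = not 1 = 0
(x_3 iff (x_3 implies not x_1)) implies not (x_3 implies x_3) = 1 implies 0 = 0
(not (not x_1 implies x_3) implies ((x_1 or x_3) implies (x_3 implies x_1))) iff ((x_3 iff (x_3 implies not x_1)) implies not (x_3 implies x_3)) = 1 iff 0 = 0
not x_2 = not 1/3 = 2/3
not x_2 or x_1 = 2/3 or 2/3 = 2/3
not (not x_2 or x_1) = not 2/3 = 1/3
x_3 or x_3 = 2/3 or 2/3 = 2/3
not (x_3 or x_3) = not 2/3 = 1/3
not (not x_2 or x_1) or not (x_3 or x_3) = 1/3 or 1/3 = 1/3
x_3 implies x_3 = 2/3 implies 2/3 = 1
x_3 iff x_1 = 2/3 iff 2/3 = 1
(x_3 implies x_3) or (x_3 iff x_1) = 1 or 1 = 1
not ((x_3 implies x_3) or (x_3 iff x_1)) = not 1 = 0
x_3 or x_1 = 2/3 or 2/3 = 2/3
not ((x_3 implies x_3) or (x_3 iff x_1)) implies (x_3 or x_1) = 0 implies 2/3 = 1
(not (not x_2 or x_1) or not (x_3 or x_3)) iff (not ((x_3 implies x_3) or (x_3 iff x_1)) implies (x_3 or x_1)) = 1/3 iff 1 = 1/3
((not (not x_1 implies x_3) implies ((x_1 or x_3) implies (x_3 implies x_1))) iff ((x_3 iff (x_3 implies not x_1)) implies not (x_3 implies x_3))) iff ((not (not x_2 or x_1) or not (x_3 or x_3)) iff (not ((x_3 implies x_3) or (x_3 iff x_1)) implies (x_3 or x_1))) = 0 iff 1/3 = 2/3
x_2 or x_2 = 1/3 or 1/3 = 1/3
x_1 implies x_2 = 2/3 implies 1/3 = 2/3
(x_2 or x_2) implies (x_1 implies x_2) = 1/3 implies 2/3 = 1
x_3 or x_3 = 2/3 or 2/3 = 2/3
not (x_3 or x_3) = not 2/3 = 1/3
not not (x_3 or x_3) = not 1/3 = 2/3
((x_2 or x_2) implies (x_1 implies x_2)) or not not (x_3 or x_3) = 1 or 2/3 = 1
x_3 implies x_1 = 2/3 implies 2/3 = 1
x_2 iff x_1 = 1/3 iff 2/3 = 2/3
x_2 implies (x_2 iff x_1) = 1/3 implies 2/3 = 1
(x_3 implies x_1) or (x_2 implies (x_2 iff x_1)) = 1 or 1 = 1
x_3 implies x_2 = 2/3 implies 1/3 = 2/3
(x_3 implies x_2) or x_2 = 2/3 or 1/3 = 2/3
x_2 or x_1 = 1/3 or 2/3 = 2/3
((x_3 implies x_2) or x_2) or (x_2 or x_1) = 2/3 or 2/3 = 2/3
((x_3 implies x_1) or (x_2 implies (x_2 iff x_1))) iff (((x_3 implies x_2) or x_2) or (x_2 or x_1)) = 1 iff 2/3 = 2/3
(((x_2 or x_2) implies (x_1 implies x_2)) or not not (x_3 or x_3)) implies (((x_3 implies x_1) or (x_2 implies (x_2 iff x_1))) iff (((x_3 implies x_2) or x_2) or (x_2 or x_1))) = 1 implies 2/3 = 2/3
not ((((x_2 or x_2) implies (x_1 implies x_2)) or not not (x_3 or x_3)) implies (((x_3 implies x_1) or (x_2 implies (x_2 iff x_1))) iff (((x_3 implies x_2) or x_2) or (x_2 or x_1)))) = not 2/3 = 1/3
(((not (not x_1 implies x_3) implies ((x_1 or x_3) implies (x_3 implies x_1))) iff ((x_3 iff (x_3 implies not x_1)) implies not (x_3 implies x_3))) iff ((not (not x_2 or x_1) or not (x_3 or x_3)) iff (not ((x_3 implies x_3) or (x_3 iff x_1)) implies (x_3 or x_1)))) implies not ((((x_2 or x_2) implies (x_1 implies x_2)) or not not (x_3 or x_3)) implies (((x_3 implies x_1) or (x_2 implies (x_2 iff x_1))) iff (((x_3 implies x_2) or x_2) or (x_2 or x_1)))) = 2/3 implies 1/3 = 2/3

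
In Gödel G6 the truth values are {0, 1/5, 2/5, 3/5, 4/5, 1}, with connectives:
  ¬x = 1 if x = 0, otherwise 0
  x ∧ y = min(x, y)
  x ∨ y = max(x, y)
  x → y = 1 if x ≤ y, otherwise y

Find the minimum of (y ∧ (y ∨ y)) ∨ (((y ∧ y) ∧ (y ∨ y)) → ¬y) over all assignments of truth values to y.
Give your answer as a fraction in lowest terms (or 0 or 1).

1/5

Take y = 1/5:
y ∨ y = 1/5 ∨ 1/5 = 1/5
y ∧ (y ∨ y) = 1/5 ∧ 1/5 = 1/5
y ∧ y = 1/5 ∧ 1/5 = 1/5
y ∨ y = 1/5 ∨ 1/5 = 1/5
(y ∧ y) ∧ (y ∨ y) = 1/5 ∧ 1/5 = 1/5
¬y = ¬1/5 = 0
((y ∧ y) ∧ (y ∨ y)) → ¬y = 1/5 → 0 = 0
(y ∧ (y ∨ y)) ∨ (((y ∧ y) ∧ (y ∨ y)) → ¬y) = 1/5 ∨ 0 = 1/5
No assignment yields a value below 1/5, so this is the minimum.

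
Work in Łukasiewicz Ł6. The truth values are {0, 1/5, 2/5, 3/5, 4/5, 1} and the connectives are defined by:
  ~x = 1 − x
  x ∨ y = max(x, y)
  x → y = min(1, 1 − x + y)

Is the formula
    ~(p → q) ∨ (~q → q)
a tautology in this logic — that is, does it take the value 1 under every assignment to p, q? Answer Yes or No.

Counterexample: take p = 0, q = 0.
p → q = 0 → 0 = 1
~(p → q) = ~1 = 0
~q = ~0 = 1
~q → q = 1 → 0 = 0
~(p → q) ∨ (~q → q) = 0 ∨ 0 = 0
This gives 0 ≠ 1.

No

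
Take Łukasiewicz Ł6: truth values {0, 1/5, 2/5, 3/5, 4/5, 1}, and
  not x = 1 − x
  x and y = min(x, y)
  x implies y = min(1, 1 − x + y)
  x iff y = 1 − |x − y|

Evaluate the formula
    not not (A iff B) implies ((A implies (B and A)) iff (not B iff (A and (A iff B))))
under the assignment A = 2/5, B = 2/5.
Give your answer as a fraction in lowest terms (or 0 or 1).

4/5

A iff B = 2/5 iff 2/5 = 1
not (A iff B) = not 1 = 0
not not (A iff B) = not 0 = 1
B and A = 2/5 and 2/5 = 2/5
A implies (B and A) = 2/5 implies 2/5 = 1
not B = not 2/5 = 3/5
A iff B = 2/5 iff 2/5 = 1
A and (A iff B) = 2/5 and 1 = 2/5
not B iff (A and (A iff B)) = 3/5 iff 2/5 = 4/5
(A implies (B and A)) iff (not B iff (A and (A iff B))) = 1 iff 4/5 = 4/5
not not (A iff B) implies ((A implies (B and A)) iff (not B iff (A and (A iff B)))) = 1 implies 4/5 = 4/5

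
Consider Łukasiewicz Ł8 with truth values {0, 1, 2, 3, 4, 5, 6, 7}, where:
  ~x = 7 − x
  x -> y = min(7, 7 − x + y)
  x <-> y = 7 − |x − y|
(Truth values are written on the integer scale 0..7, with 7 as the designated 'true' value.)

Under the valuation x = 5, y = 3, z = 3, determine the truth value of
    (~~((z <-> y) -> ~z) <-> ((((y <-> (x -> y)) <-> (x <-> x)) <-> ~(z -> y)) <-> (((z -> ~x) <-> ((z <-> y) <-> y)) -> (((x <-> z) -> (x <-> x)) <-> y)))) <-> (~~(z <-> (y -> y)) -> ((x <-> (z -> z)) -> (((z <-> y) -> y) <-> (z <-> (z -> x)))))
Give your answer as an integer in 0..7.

6

z <-> y = 3 <-> 3 = 7
~z = ~3 = 4
(z <-> y) -> ~z = 7 -> 4 = 4
~((z <-> y) -> ~z) = ~4 = 3
~~((z <-> y) -> ~z) = ~3 = 4
x -> y = 5 -> 3 = 5
y <-> (x -> y) = 3 <-> 5 = 5
x <-> x = 5 <-> 5 = 7
(y <-> (x -> y)) <-> (x <-> x) = 5 <-> 7 = 5
z -> y = 3 -> 3 = 7
~(z -> y) = ~7 = 0
((y <-> (x -> y)) <-> (x <-> x)) <-> ~(z -> y) = 5 <-> 0 = 2
~x = ~5 = 2
z -> ~x = 3 -> 2 = 6
z <-> y = 3 <-> 3 = 7
(z <-> y) <-> y = 7 <-> 3 = 3
(z -> ~x) <-> ((z <-> y) <-> y) = 6 <-> 3 = 4
x <-> z = 5 <-> 3 = 5
x <-> x = 5 <-> 5 = 7
(x <-> z) -> (x <-> x) = 5 -> 7 = 7
((x <-> z) -> (x <-> x)) <-> y = 7 <-> 3 = 3
((z -> ~x) <-> ((z <-> y) <-> y)) -> (((x <-> z) -> (x <-> x)) <-> y) = 4 -> 3 = 6
(((y <-> (x -> y)) <-> (x <-> x)) <-> ~(z -> y)) <-> (((z -> ~x) <-> ((z <-> y) <-> y)) -> (((x <-> z) -> (x <-> x)) <-> y)) = 2 <-> 6 = 3
~~((z <-> y) -> ~z) <-> ((((y <-> (x -> y)) <-> (x <-> x)) <-> ~(z -> y)) <-> (((z -> ~x) <-> ((z <-> y) <-> y)) -> (((x <-> z) -> (x <-> x)) <-> y))) = 4 <-> 3 = 6
y -> y = 3 -> 3 = 7
z <-> (y -> y) = 3 <-> 7 = 3
~(z <-> (y -> y)) = ~3 = 4
~~(z <-> (y -> y)) = ~4 = 3
z -> z = 3 -> 3 = 7
x <-> (z -> z) = 5 <-> 7 = 5
z <-> y = 3 <-> 3 = 7
(z <-> y) -> y = 7 -> 3 = 3
z -> x = 3 -> 5 = 7
z <-> (z -> x) = 3 <-> 7 = 3
((z <-> y) -> y) <-> (z <-> (z -> x)) = 3 <-> 3 = 7
(x <-> (z -> z)) -> (((z <-> y) -> y) <-> (z <-> (z -> x))) = 5 -> 7 = 7
~~(z <-> (y -> y)) -> ((x <-> (z -> z)) -> (((z <-> y) -> y) <-> (z <-> (z -> x)))) = 3 -> 7 = 7
(~~((z <-> y) -> ~z) <-> ((((y <-> (x -> y)) <-> (x <-> x)) <-> ~(z -> y)) <-> (((z -> ~x) <-> ((z <-> y) <-> y)) -> (((x <-> z) -> (x <-> x)) <-> y)))) <-> (~~(z <-> (y -> y)) -> ((x <-> (z -> z)) -> (((z <-> y) -> y) <-> (z <-> (z -> x))))) = 6 <-> 7 = 6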